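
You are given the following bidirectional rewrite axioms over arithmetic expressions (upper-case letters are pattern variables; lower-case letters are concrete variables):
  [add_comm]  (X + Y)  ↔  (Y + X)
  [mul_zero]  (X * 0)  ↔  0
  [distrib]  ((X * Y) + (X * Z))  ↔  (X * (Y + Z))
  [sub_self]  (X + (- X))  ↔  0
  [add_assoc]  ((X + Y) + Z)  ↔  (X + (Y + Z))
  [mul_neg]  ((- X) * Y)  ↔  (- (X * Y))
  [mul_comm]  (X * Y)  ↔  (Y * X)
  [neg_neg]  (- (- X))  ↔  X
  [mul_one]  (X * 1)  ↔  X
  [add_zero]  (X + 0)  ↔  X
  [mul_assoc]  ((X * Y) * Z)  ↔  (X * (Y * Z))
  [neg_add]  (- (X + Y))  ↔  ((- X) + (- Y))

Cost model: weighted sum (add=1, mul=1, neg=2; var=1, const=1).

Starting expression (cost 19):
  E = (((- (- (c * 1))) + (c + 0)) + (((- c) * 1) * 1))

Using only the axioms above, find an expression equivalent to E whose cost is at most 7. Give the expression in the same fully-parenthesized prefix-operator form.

1. [mul_one →] (c * 1)  →  c;  E = (((- (- c)) + (c + 0)) + (((- c) * 1) * 1))
2. [neg_neg →] (- (- c))  →  c;  E = ((c + (c + 0)) + (((- c) * 1) * 1))
3. [mul_one →] (((- c) * 1) * 1)  →  ((- c) * 1);  E = ((c + (c + 0)) + ((- c) * 1))
4. [add_zero →] (c + 0)  →  c;  E = ((c + c) + ((- c) * 1))
5. [mul_one →] ((- c) * 1)  →  (- c);  cost 7 ≤ 7, done

((c + c) + (- c))   [cost 7]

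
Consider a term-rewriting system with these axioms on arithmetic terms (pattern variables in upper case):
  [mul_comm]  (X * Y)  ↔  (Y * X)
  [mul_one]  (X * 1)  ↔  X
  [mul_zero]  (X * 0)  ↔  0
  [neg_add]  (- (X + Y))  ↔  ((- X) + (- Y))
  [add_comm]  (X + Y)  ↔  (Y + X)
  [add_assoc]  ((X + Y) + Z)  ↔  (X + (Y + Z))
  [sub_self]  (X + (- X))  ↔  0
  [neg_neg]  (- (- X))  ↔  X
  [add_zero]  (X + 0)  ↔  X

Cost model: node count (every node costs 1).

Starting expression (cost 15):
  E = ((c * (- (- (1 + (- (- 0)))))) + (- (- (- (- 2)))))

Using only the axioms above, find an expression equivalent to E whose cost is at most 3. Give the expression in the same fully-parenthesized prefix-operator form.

1. [neg_neg →] (- (- 0))  →  0;  E = ((c * (- (- (1 + 0)))) + (- (- (- (- 2)))))
2. [neg_neg →] (- (- (- (- 2))))  →  (- (- 2));  E = ((c * (- (- (1 + 0)))) + (- (- 2)))
3. [add_zero →] (1 + 0)  →  1;  E = ((c * (- (- 1))) + (- (- 2)))
4. [neg_neg →] (- (- 1))  →  1;  E = ((c * 1) + (- (- 2)))
5. [neg_neg →] (- (- 2))  →  2;  E = ((c * 1) + 2)
6. [mul_one →] (c * 1)  →  c;  cost 3 ≤ 3, done

(c + 2)   [cost 3]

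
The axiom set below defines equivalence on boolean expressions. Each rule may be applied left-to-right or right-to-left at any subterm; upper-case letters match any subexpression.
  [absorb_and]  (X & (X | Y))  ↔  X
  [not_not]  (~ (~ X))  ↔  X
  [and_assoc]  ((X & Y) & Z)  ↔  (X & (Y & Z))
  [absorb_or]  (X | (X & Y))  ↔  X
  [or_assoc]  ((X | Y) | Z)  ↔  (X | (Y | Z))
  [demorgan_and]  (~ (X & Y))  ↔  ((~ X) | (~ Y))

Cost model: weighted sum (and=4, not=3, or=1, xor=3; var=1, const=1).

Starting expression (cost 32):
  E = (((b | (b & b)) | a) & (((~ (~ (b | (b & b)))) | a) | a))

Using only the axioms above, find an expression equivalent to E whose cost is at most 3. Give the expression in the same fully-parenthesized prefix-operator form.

(b | a)   [cost 3]

1. [not_not →] (~ (~ (b | (b & b))))  →  (b | (b & b));  E = (((b | (b & b)) | a) & (((b | (b & b)) | a) | a))
2. [absorb_and →] (((b | (b & b)) | a) & (((b | (b & b)) | a) | a))  →  ((b | (b & b)) | a)
3. [absorb_or →] (b | (b & b))  →  b;  cost 3 ≤ 3, done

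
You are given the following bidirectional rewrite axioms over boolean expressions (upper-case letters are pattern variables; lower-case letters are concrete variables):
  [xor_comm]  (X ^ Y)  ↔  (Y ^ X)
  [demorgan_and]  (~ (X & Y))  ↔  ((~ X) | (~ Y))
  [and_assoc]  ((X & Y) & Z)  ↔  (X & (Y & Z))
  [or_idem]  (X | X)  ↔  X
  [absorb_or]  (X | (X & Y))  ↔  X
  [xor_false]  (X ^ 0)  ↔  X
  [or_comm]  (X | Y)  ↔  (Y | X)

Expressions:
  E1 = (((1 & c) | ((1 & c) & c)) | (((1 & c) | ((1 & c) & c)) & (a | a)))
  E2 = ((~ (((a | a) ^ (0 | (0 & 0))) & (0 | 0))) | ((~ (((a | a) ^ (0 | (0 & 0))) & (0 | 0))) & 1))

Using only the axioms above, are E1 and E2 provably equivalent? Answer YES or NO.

NO

The axioms are sound identities: if E1 ↔* E2 then E1 and E2 evaluate identically under any assignment.
Under a=0, c=0: E1 evaluates to 0, E2 to 1. Distinct ⇒ no rewrite sequence connects them.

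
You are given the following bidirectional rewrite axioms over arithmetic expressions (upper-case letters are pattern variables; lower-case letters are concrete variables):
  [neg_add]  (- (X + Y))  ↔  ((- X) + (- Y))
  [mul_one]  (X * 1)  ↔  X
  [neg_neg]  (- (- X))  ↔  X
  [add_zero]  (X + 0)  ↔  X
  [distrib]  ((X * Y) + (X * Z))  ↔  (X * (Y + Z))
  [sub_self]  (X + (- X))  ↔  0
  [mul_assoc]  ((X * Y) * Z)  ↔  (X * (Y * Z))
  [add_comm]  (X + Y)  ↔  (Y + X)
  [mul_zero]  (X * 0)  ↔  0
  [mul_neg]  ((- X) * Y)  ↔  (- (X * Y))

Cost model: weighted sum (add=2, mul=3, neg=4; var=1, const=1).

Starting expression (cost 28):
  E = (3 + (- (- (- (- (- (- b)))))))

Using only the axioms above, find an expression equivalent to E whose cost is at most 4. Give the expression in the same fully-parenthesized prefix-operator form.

1. [neg_neg →] (- (- b))  →  b;  E = (3 + (- (- (- (- b)))))
2. [neg_neg →] (- (- (- b)))  →  (- b);  E = (3 + (- (- b)))
3. [neg_neg →] (- (- b))  →  b;  cost 4 ≤ 4, done

(3 + b)   [cost 4]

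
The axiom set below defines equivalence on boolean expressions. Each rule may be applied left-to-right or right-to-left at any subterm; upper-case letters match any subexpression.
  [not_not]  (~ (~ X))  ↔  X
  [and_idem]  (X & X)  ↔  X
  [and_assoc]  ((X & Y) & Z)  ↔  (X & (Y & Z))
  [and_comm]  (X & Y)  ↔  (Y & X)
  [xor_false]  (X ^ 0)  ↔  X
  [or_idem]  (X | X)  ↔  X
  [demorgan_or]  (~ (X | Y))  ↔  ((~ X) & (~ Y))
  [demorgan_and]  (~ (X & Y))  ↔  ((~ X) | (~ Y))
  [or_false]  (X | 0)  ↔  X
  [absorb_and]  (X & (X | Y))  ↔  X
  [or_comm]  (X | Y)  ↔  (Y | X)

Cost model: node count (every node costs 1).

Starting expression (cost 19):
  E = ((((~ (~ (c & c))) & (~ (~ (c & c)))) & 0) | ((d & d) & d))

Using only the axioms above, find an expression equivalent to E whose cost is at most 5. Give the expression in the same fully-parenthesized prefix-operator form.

step 1: and_idem (→) rewrites ((~ (~ (c & c))) & (~ (~ (c & c)))) into (~ (~ (c & c))), now (((~ (~ (c & c))) & 0) | ((d & d) & d))
step 2: and_idem (→) rewrites (d & d) into d, now (((~ (~ (c & c))) & 0) | (d & d))
step 3: not_not (→) rewrites (~ (~ (c & c))) into (c & c), now (((c & c) & 0) | (d & d))
step 4: and_idem (→) rewrites (d & d) into d, now (((c & c) & 0) | d)
step 5: and_idem (→) rewrites (c & c) into c, reaching cost 5 (bound 5)

((c & 0) | d)   [cost 5]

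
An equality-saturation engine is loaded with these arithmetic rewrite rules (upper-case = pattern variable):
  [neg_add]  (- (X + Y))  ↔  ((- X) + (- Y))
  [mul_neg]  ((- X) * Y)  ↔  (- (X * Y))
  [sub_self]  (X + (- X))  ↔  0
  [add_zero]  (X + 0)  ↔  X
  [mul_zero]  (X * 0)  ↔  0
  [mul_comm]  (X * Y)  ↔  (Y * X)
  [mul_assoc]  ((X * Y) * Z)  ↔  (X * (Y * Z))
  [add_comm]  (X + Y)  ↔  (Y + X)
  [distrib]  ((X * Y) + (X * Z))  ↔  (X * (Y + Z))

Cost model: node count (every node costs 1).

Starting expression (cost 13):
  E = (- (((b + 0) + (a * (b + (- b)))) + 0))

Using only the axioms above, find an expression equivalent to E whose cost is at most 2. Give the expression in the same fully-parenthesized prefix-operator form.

(- b)   [cost 2]

(1) (b + (- b))  =[sub_self →]=  0    ⊢ (- (((b + 0) + (a * 0)) + 0))
(2) (b + 0)  =[add_zero →]=  b    ⊢ (- ((b + (a * 0)) + 0))
(3) (a * 0)  =[mul_zero →]=  0    ⊢ (- ((b + 0) + 0))
(4) ((b + 0) + 0)  =[add_zero →]=  (b + 0)    ⊢ (- (b + 0))
(5) (b + 0)  =[add_zero →]=  b    ⊢ cost 2, within 2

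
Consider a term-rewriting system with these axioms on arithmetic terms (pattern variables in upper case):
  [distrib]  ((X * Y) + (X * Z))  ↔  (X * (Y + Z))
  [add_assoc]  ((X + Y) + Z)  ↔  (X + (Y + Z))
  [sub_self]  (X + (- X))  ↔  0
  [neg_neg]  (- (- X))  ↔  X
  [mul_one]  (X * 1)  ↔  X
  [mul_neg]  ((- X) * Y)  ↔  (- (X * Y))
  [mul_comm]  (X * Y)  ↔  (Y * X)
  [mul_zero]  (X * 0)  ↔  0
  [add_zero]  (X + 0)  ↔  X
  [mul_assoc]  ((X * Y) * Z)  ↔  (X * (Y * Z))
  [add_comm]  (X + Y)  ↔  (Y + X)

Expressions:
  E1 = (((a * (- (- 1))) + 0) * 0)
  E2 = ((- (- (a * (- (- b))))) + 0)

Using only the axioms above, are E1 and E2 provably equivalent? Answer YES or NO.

All listed rules preserve value, hence provable equivalence implies equal values everywhere; look for a separating assignment.
a=1, b=1 gives E1 ↦ 0, E2 ↦ 1; values differ ⇒ not provably equivalent.

NO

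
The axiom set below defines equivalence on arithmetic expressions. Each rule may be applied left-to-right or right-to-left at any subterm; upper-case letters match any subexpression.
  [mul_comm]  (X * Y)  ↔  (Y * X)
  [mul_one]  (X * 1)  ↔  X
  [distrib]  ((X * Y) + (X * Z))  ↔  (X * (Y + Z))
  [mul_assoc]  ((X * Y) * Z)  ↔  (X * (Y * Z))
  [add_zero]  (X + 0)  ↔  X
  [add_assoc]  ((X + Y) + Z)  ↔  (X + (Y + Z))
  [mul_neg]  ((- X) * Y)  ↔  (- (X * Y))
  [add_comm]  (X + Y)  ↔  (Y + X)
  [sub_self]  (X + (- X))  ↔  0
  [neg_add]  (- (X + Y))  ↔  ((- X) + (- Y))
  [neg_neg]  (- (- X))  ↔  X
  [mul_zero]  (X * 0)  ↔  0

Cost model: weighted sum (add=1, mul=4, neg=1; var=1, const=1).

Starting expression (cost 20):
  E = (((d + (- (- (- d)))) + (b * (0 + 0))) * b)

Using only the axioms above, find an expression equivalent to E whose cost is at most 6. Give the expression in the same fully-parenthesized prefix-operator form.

(1) (- (- d))  =[neg_neg →]=  d    ⊢ (((d + (- d)) + (b * (0 + 0))) * b)
(2) (0 + 0)  =[add_zero →]=  0    ⊢ (((d + (- d)) + (b * 0)) * b)
(3) (b * 0)  =[mul_zero →]=  0    ⊢ (((d + (- d)) + 0) * b)
(4) ((d + (- d)) + 0)  =[add_zero →]=  (d + (- d))    ⊢ ((d + (- d)) * b)
(5) ((d + (- d)) * b)  =[mul_comm →]=  (b * (d + (- d)))
(6) (d + (- d))  =[sub_self →]=  0    ⊢ cost 6, within 6

(b * 0)   [cost 6]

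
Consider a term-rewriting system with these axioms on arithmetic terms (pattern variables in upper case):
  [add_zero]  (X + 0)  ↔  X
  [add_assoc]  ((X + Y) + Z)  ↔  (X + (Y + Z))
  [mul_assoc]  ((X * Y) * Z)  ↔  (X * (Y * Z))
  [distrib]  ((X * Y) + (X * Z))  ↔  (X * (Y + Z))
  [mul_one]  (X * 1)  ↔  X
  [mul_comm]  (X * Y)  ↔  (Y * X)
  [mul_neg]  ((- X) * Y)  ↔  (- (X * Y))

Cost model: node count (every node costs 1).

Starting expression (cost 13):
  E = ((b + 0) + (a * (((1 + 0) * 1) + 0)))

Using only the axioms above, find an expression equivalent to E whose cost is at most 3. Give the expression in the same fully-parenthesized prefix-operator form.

step 1: add_zero (→) rewrites (1 + 0) into 1, now ((b + 0) + (a * ((1 * 1) + 0)))
step 2: mul_one (→) rewrites (1 * 1) into 1, now ((b + 0) + (a * (1 + 0)))
step 3: add_zero (→) rewrites (1 + 0) into 1, now ((b + 0) + (a * 1))
step 4: add_zero (→) rewrites (b + 0) into b, now (b + (a * 1))
step 5: mul_one (→) rewrites (a * 1) into a, reaching cost 3 (bound 3)

(b + a)   [cost 3]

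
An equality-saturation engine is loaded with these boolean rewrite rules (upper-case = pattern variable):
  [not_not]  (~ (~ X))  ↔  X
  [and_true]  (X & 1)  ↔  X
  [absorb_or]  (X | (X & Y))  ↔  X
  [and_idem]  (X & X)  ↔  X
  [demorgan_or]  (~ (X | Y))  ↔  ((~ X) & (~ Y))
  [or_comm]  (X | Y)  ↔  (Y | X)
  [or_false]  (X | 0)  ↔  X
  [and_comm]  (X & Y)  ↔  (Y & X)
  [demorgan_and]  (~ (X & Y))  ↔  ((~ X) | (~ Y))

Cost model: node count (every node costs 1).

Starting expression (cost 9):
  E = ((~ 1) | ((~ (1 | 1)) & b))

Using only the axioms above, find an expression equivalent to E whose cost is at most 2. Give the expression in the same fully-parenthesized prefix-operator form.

step 1: demorgan_or (→) rewrites (~ (1 | 1)) into ((~ 1) & (~ 1)), now ((~ 1) | (((~ 1) & (~ 1)) & b))
step 2: and_idem (→) rewrites ((~ 1) & (~ 1)) into (~ 1), now ((~ 1) | ((~ 1) & b))
step 3: absorb_or (→) rewrites ((~ 1) | ((~ 1) & b)) into (~ 1), reaching cost 2 (bound 2)

(~ 1)   [cost 2]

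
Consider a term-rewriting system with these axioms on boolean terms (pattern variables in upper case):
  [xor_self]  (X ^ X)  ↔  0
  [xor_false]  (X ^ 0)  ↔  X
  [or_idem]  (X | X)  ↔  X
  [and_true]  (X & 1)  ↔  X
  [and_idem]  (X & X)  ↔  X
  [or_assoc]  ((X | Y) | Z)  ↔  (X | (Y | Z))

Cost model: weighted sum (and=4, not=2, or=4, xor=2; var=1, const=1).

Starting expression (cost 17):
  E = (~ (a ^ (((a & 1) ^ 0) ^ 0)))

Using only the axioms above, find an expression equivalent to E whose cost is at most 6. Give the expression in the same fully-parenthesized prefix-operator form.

1. [xor_false →] ((a & 1) ^ 0)  →  (a & 1);  E = (~ (a ^ ((a & 1) ^ 0)))
2. [and_true →] (a & 1)  →  a;  E = (~ (a ^ (a ^ 0)))
3. [xor_false →] (a ^ 0)  →  a;  cost 6 ≤ 6, done

(~ (a ^ a))   [cost 6]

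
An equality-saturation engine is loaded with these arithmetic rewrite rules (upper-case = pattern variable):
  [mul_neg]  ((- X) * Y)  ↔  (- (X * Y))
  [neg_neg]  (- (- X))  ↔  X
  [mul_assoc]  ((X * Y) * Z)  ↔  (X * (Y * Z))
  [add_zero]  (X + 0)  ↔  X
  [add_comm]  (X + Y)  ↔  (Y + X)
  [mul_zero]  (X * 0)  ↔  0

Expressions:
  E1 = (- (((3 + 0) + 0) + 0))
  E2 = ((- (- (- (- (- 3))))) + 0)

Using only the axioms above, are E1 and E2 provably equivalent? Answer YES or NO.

YES

1. [add_zero →] ((3 + 0) + 0)  →  (3 + 0);  E1 = (- ((3 + 0) + 0))
2. [add_zero →] (3 + 0)  →  3;  E1 = (- (3 + 0))
3. [add_zero →] (3 + 0)  →  3;  E1 = (- 3)
4. [add_zero ←] (- 3)  →  ((- 3) + 0)
5. [neg_neg ←] 3  →  (- (- 3));  E1 = ((- (- (- 3))) + 0)
6. [neg_neg ←] (- (- (- 3)))  →  (- (- (- (- (- 3)))));  this is E2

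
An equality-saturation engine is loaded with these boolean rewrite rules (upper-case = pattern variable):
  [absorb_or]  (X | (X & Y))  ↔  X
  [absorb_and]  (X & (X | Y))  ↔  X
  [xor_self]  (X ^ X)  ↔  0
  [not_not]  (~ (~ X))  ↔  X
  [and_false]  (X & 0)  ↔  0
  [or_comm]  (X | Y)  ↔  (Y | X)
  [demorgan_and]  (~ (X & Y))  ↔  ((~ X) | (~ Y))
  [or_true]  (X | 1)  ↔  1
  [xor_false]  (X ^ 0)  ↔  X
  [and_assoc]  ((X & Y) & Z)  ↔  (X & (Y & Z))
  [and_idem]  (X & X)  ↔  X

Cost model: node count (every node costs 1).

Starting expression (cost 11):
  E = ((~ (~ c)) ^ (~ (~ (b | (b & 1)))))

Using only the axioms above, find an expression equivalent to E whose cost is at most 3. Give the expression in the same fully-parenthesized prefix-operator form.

(c ^ b)   [cost 3]

step 1: absorb_or (→) rewrites (b | (b & 1)) into b, now ((~ (~ c)) ^ (~ (~ b)))
step 2: not_not (→) rewrites (~ (~ b)) into b, now ((~ (~ c)) ^ b)
step 3: not_not (→) rewrites (~ (~ c)) into c, reaching cost 3 (bound 3)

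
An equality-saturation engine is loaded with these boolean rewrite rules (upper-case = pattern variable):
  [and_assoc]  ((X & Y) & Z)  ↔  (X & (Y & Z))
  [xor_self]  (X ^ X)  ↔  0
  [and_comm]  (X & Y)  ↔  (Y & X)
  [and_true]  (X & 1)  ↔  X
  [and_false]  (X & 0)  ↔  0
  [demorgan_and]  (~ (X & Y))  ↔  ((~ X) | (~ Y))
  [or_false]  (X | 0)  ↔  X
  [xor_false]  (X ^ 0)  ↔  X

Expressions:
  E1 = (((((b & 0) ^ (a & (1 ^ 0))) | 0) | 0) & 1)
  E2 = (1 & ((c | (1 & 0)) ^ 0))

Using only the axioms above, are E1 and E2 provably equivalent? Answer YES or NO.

NO

Every axiom is a valid identity, so a rewrite proof would force E1 and E2 to agree under every assignment.
At a=0, b=0, c=1: E1 = 0 but E2 = 1; they differ, so no derivation exists.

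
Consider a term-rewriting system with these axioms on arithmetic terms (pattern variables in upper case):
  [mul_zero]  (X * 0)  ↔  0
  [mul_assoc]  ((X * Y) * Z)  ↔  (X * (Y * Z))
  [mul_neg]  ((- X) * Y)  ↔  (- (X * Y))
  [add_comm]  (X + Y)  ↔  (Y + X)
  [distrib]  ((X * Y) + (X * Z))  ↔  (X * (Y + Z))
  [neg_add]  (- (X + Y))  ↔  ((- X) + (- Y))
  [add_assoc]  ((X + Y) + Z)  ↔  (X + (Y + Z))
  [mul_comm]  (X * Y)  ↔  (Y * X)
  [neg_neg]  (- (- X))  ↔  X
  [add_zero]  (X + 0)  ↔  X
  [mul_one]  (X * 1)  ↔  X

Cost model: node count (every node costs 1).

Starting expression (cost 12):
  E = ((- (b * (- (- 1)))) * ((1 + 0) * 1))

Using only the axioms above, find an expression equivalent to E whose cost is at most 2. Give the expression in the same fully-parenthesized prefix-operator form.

(- b)   [cost 2]

(1) (- (- 1))  =[neg_neg →]=  1    ⊢ ((- (b * 1)) * ((1 + 0) * 1))
(2) (b * 1)  =[mul_one →]=  b    ⊢ ((- b) * ((1 + 0) * 1))
(3) ((1 + 0) * 1)  =[mul_one →]=  (1 + 0)    ⊢ ((- b) * (1 + 0))
(4) (1 + 0)  =[add_zero →]=  1    ⊢ ((- b) * 1)
(5) ((- b) * 1)  =[mul_one →]=  (- b)    ⊢ cost 2, within 2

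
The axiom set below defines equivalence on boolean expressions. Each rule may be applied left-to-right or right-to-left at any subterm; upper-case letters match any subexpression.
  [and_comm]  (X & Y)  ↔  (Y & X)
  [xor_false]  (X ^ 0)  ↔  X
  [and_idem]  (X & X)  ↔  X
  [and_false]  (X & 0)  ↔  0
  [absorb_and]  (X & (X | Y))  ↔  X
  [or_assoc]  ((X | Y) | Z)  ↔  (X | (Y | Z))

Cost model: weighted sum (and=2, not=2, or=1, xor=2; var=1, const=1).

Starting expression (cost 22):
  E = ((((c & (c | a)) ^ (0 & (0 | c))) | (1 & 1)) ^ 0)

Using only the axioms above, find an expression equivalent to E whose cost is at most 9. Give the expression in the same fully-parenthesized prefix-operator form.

((c ^ 0) | (1 & 1))   [cost 9]

(1) (0 & (0 | c))  =[absorb_and →]=  0    ⊢ ((((c & (c | a)) ^ 0) | (1 & 1)) ^ 0)
(2) (c & (c | a))  =[absorb_and →]=  c    ⊢ (((c ^ 0) | (1 & 1)) ^ 0)
(3) (((c ^ 0) | (1 & 1)) ^ 0)  =[xor_false →]=  ((c ^ 0) | (1 & 1))    ⊢ cost 9, within 9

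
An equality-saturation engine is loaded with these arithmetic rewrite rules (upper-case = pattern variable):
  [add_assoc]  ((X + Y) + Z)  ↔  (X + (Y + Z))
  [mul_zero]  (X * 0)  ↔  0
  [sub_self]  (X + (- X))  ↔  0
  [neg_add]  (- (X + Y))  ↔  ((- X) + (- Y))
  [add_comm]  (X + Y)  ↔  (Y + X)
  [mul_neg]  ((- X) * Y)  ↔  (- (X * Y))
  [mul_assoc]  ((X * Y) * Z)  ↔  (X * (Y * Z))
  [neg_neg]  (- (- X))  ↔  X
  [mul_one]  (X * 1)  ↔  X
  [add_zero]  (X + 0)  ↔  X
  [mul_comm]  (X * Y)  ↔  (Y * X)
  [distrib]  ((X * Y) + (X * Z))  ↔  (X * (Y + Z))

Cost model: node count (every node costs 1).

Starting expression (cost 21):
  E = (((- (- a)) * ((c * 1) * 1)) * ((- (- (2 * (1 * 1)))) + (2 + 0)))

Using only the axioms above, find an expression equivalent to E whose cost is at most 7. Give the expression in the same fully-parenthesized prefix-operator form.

step 1: mul_one (→) rewrites (1 * 1) into 1, now (((- (- a)) * ((c * 1) * 1)) * ((- (- (2 * 1))) + (2 + 0)))
step 2: neg_neg (→) rewrites (- (- a)) into a, now ((a * ((c * 1) * 1)) * ((- (- (2 * 1))) + (2 + 0)))
step 3: mul_one (→) rewrites ((c * 1) * 1) into (c * 1), now ((a * (c * 1)) * ((- (- (2 * 1))) + (2 + 0)))
step 4: neg_neg (→) rewrites (- (- (2 * 1))) into (2 * 1), now ((a * (c * 1)) * ((2 * 1) + (2 + 0)))
step 5: mul_one (→) rewrites (2 * 1) into 2, now ((a * (c * 1)) * (2 + (2 + 0)))
step 6: add_zero (→) rewrites (2 + 0) into 2, now ((a * (c * 1)) * (2 + 2))
step 7: mul_one (→) rewrites (c * 1) into c, reaching cost 7 (bound 7)

((a * c) * (2 + 2))   [cost 7]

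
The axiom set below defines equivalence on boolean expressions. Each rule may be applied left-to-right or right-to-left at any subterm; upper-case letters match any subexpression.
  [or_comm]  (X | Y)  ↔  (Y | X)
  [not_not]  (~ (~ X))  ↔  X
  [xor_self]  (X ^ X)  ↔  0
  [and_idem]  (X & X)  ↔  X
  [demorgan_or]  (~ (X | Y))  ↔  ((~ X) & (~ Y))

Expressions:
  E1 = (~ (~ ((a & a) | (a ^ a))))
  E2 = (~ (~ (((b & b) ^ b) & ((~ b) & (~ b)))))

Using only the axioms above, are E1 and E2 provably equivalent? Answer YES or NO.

NO

All listed rules preserve value, hence provable equivalence implies equal values everywhere; look for a separating assignment.
a=1, b=0 gives E1 ↦ 1, E2 ↦ 0; values differ ⇒ not provably equivalent.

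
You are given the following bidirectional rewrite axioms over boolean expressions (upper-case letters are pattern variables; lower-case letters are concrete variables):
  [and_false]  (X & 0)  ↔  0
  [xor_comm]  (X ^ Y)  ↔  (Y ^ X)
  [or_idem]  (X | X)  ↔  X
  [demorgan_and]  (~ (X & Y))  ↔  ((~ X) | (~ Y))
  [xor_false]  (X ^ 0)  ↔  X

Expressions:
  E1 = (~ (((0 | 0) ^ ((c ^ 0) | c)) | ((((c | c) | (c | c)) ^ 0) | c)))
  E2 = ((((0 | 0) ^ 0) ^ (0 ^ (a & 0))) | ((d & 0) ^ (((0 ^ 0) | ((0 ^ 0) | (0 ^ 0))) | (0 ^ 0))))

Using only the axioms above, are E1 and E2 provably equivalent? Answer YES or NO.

All listed rules preserve value, hence provable equivalence implies equal values everywhere; look for a separating assignment.
a=0, c=0, d=0 gives E1 ↦ 1, E2 ↦ 0; values differ ⇒ not provably equivalent.

NO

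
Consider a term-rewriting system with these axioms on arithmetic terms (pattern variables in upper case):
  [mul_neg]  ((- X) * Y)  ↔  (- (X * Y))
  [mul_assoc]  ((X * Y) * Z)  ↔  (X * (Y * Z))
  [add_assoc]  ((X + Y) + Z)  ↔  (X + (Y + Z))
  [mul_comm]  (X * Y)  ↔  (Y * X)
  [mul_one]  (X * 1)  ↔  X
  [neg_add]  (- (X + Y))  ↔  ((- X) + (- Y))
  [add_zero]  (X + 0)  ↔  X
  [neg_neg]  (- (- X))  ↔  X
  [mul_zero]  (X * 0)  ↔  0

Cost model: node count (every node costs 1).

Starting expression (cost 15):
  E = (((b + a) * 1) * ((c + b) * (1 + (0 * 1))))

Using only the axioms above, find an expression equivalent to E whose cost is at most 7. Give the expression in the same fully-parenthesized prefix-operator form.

((c + b) * (b + a))   [cost 7]

step 1: mul_one (→) rewrites (0 * 1) into 0, now (((b + a) * 1) * ((c + b) * (1 + 0)))
step 2: mul_comm (→) rewrites (((b + a) * 1) * ((c + b) * (1 + 0))) into (((c + b) * (1 + 0)) * ((b + a) * 1))
step 3: add_zero (→) rewrites (1 + 0) into 1, now (((c + b) * 1) * ((b + a) * 1))
step 4: mul_one (→) rewrites ((b + a) * 1) into (b + a), now (((c + b) * 1) * (b + a))
step 5: mul_one (→) rewrites ((c + b) * 1) into (c + b), reaching cost 7 (bound 7)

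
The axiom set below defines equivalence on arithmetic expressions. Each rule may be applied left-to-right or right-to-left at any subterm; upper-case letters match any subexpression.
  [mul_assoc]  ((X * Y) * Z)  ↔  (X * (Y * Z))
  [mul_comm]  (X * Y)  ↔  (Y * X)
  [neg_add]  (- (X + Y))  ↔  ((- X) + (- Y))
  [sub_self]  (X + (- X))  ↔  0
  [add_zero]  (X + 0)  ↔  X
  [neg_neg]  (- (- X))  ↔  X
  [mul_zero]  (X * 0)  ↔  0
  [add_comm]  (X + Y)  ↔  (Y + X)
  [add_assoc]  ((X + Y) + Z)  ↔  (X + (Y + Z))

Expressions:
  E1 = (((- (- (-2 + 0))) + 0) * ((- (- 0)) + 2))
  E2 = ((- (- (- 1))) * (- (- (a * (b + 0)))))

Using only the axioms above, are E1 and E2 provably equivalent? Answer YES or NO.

NO

Every axiom is a valid identity, so a rewrite proof would force E1 and E2 to agree under every assignment.
At a=0, b=0: E1 = -4 but E2 = 0; they differ, so no derivation exists.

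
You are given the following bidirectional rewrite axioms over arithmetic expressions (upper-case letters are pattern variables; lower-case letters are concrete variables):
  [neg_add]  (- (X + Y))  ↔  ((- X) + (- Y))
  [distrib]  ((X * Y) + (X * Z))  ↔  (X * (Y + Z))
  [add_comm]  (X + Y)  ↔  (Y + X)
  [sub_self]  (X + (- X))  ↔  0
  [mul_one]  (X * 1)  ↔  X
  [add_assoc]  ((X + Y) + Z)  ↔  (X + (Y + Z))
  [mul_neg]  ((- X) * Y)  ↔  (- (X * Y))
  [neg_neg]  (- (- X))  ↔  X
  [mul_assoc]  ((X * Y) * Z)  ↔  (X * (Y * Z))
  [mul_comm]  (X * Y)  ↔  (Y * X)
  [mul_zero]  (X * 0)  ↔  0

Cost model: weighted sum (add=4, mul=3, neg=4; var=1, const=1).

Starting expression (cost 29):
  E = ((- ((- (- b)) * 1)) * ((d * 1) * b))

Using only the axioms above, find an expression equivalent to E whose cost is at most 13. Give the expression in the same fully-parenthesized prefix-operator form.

((- b) * (d * b))   [cost 13]

step 1: neg_neg (→) rewrites (- (- b)) into b, now ((- (b * 1)) * ((d * 1) * b))
step 2: mul_one (→) rewrites (b * 1) into b, now ((- b) * ((d * 1) * b))
step 3: mul_one (→) rewrites (d * 1) into d, reaching cost 13 (bound 13)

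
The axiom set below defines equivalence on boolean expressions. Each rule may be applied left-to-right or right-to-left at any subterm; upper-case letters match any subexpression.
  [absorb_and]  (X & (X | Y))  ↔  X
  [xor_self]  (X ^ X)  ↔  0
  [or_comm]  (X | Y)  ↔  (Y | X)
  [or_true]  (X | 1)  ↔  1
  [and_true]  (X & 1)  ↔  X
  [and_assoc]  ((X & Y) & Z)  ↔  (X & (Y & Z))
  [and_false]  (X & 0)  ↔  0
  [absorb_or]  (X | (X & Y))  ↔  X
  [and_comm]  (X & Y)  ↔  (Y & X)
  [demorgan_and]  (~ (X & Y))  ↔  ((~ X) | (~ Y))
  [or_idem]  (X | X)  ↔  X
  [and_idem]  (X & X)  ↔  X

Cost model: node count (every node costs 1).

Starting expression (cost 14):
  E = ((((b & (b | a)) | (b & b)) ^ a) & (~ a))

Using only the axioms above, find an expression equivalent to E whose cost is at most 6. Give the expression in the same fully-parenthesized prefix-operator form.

1. [and_idem →] (b & b)  →  b;  E = ((((b & (b | a)) | b) ^ a) & (~ a))
2. [absorb_and →] (b & (b | a))  →  b;  E = (((b | b) ^ a) & (~ a))
3. [or_idem →] (b | b)  →  b;  cost 6 ≤ 6, done

((b ^ a) & (~ a))   [cost 6]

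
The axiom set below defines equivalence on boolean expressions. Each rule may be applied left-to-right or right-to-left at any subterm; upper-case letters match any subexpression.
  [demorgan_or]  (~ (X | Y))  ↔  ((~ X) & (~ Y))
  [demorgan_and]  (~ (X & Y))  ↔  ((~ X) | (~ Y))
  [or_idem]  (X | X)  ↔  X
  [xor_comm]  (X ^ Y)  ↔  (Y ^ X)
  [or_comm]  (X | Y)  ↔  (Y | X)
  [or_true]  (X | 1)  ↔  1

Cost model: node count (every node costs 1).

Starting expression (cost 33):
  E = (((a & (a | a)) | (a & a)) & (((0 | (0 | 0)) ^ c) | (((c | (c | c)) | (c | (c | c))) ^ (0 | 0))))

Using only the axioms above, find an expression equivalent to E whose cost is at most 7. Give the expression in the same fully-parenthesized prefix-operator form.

((a & a) & (0 ^ c))   [cost 7]

1. [or_idem →] ((c | (c | c)) | (c | (c | c)))  →  (c | (c | c));  E = (((a & (a | a)) | (a & a)) & (((0 | (0 | 0)) ^ c) | ((c | (c | c)) ^ (0 | 0))))
2. [or_idem →] (0 | 0)  →  0;  E = (((a & (a | a)) | (a & a)) & (((0 | 0) ^ c) | ((c | (c | c)) ^ (0 | 0))))
3. [or_idem →] (a | a)  →  a;  E = (((a & a) | (a & a)) & (((0 | 0) ^ c) | ((c | (c | c)) ^ (0 | 0))))
4. [or_idem →] (0 | 0)  →  0;  E = (((a & a) | (a & a)) & (((0 | 0) ^ c) | ((c | (c | c)) ^ 0)))
5. [or_idem →] (0 | 0)  →  0;  E = (((a & a) | (a & a)) & ((0 ^ c) | ((c | (c | c)) ^ 0)))
6. [or_idem →] ((a & a) | (a & a))  →  (a & a);  E = ((a & a) & ((0 ^ c) | ((c | (c | c)) ^ 0)))
7. [or_idem →] (c | c)  →  c;  E = ((a & a) & ((0 ^ c) | ((c | c) ^ 0)))
8. [or_idem →] (c | c)  →  c;  E = ((a & a) & ((0 ^ c) | (c ^ 0)))
9. [xor_comm →] (c ^ 0)  →  (0 ^ c);  E = ((a & a) & ((0 ^ c) | (0 ^ c)))
10. [or_idem →] ((0 ^ c) | (0 ^ c))  →  (0 ^ c);  cost 7 ≤ 7, done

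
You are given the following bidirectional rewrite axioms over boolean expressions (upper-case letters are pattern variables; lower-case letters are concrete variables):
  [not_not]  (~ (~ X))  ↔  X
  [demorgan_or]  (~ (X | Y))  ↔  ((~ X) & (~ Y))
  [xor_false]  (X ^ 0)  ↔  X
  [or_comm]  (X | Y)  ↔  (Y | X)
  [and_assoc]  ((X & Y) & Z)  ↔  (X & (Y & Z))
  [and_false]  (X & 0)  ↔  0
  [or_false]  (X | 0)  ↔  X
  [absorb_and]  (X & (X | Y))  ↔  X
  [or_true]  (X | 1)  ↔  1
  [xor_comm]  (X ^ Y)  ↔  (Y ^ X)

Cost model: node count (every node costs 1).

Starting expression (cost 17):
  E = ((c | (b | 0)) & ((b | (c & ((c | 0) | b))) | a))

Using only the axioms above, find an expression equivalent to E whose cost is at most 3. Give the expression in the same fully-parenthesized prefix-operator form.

(c | b)   [cost 3]

step 1: or_false (→) rewrites (c | 0) into c, now ((c | (b | 0)) & ((b | (c & (c | b))) | a))
step 2: absorb_and (→) rewrites (c & (c | b)) into c, now ((c | (b | 0)) & ((b | c) | a))
step 3: or_comm (→) rewrites (b | c) into (c | b), now ((c | (b | 0)) & ((c | b) | a))
step 4: or_false (→) rewrites (b | 0) into b, now ((c | b) & ((c | b) | a))
step 5: absorb_and (→) rewrites ((c | b) & ((c | b) | a)) into (c | b), reaching cost 3 (bound 3)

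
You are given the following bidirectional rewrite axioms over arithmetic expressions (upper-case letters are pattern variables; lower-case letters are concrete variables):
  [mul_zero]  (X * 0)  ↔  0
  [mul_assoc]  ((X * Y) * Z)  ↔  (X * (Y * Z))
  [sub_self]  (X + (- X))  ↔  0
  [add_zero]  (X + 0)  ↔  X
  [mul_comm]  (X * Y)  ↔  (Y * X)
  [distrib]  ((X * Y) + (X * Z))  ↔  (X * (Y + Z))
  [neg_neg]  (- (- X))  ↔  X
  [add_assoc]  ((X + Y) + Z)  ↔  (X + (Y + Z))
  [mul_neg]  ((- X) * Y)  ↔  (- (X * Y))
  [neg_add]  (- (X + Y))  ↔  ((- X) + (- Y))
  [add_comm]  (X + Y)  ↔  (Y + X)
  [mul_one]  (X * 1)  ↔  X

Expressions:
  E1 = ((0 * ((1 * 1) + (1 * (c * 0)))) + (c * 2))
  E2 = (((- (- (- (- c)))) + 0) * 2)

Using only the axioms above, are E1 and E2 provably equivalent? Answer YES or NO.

YES

1. [mul_zero →] (c * 0)  →  0;  E1 = ((0 * ((1 * 1) + (1 * 0))) + (c * 2))
2. [distrib →] ((1 * 1) + (1 * 0))  →  (1 * (1 + 0));  E1 = ((0 * (1 * (1 + 0))) + (c * 2))
3. [add_zero →] (1 + 0)  →  1;  E1 = ((0 * (1 * 1)) + (c * 2))
4. [mul_one →] (1 * 1)  →  1;  E1 = ((0 * 1) + (c * 2))
5. [add_comm →] ((0 * 1) + (c * 2))  →  ((c * 2) + (0 * 1))
6. [mul_one →] (0 * 1)  →  0;  E1 = ((c * 2) + 0)
7. [add_zero →] ((c * 2) + 0)  →  (c * 2)
8. [neg_neg ←] c  →  (- (- c));  E1 = ((- (- c)) * 2)
9. [add_zero ←] (- (- c))  →  ((- (- c)) + 0);  E1 = (((- (- c)) + 0) * 2)
10. [neg_neg ←] (- (- c))  →  (- (- (- (- c))));  this is E2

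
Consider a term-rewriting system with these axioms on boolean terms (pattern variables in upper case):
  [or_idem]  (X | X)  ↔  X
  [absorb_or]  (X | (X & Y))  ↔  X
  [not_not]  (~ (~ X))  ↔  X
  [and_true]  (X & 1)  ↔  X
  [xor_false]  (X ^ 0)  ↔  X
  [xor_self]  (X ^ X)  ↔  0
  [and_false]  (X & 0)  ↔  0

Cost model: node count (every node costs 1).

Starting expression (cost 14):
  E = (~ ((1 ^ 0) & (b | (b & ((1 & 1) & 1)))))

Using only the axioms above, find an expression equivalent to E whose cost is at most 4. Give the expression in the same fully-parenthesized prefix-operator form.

1. [and_true →] (1 & 1)  →  1;  E = (~ ((1 ^ 0) & (b | (b & (1 & 1)))))
2. [and_true →] (1 & 1)  →  1;  E = (~ ((1 ^ 0) & (b | (b & 1))))
3. [absorb_or →] (b | (b & 1))  →  b;  E = (~ ((1 ^ 0) & b))
4. [xor_false →] (1 ^ 0)  →  1;  cost 4 ≤ 4, done

(~ (1 & b))   [cost 4]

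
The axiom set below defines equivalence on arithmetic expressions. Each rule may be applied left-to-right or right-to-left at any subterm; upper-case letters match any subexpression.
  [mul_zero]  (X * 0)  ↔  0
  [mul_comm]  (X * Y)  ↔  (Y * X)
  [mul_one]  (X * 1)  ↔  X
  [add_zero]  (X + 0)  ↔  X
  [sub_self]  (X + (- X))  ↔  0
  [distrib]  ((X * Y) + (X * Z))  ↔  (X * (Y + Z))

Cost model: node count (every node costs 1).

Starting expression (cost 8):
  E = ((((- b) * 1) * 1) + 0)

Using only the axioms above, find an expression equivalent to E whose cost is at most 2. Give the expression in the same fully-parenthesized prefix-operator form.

step 1: mul_one (→) rewrites (((- b) * 1) * 1) into ((- b) * 1), now (((- b) * 1) + 0)
step 2: mul_one (→) rewrites ((- b) * 1) into (- b), now ((- b) + 0)
step 3: add_zero (→) rewrites ((- b) + 0) into (- b), reaching cost 2 (bound 2)

(- b)   [cost 2]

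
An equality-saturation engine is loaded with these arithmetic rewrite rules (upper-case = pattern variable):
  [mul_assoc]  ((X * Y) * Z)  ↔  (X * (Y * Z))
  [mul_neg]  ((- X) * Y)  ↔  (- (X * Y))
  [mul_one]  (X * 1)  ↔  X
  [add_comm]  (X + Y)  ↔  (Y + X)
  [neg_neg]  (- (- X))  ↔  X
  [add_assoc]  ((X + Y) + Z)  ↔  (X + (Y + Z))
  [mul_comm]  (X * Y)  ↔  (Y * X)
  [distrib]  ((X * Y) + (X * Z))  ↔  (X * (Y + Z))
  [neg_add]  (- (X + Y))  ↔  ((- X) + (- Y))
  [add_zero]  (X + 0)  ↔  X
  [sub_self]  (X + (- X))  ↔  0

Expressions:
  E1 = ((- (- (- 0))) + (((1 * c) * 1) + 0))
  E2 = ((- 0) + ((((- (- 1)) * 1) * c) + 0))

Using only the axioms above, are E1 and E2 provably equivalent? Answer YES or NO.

1. [neg_neg →] (- (- (- 0)))  →  (- 0);  E1 = ((- 0) + (((1 * c) * 1) + 0))
2. [mul_one →] ((1 * c) * 1)  →  (1 * c);  E1 = ((- 0) + ((1 * c) + 0))
3. [neg_neg ←] 1  →  (- (- 1));  E1 = ((- 0) + (((- (- 1)) * c) + 0))
4. [mul_one ←] (- (- 1))  →  ((- (- 1)) * 1);  this is E2

YES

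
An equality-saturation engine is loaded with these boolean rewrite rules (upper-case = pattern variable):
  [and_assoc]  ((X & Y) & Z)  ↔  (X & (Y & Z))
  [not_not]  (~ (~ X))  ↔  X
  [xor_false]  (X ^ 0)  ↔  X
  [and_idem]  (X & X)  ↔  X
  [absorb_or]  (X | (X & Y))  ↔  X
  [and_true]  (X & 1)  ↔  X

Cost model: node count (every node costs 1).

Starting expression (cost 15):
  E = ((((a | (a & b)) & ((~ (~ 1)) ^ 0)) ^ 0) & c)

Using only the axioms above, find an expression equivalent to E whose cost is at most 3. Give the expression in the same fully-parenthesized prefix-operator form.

1. [xor_false →] (((a | (a & b)) & ((~ (~ 1)) ^ 0)) ^ 0)  →  ((a | (a & b)) & ((~ (~ 1)) ^ 0));  E = (((a | (a & b)) & ((~ (~ 1)) ^ 0)) & c)
2. [absorb_or →] (a | (a & b))  →  a;  E = ((a & ((~ (~ 1)) ^ 0)) & c)
3. [xor_false →] ((~ (~ 1)) ^ 0)  →  (~ (~ 1));  E = ((a & (~ (~ 1))) & c)
4. [not_not →] (~ (~ 1))  →  1;  E = ((a & 1) & c)
5. [and_true →] (a & 1)  →  a;  cost 3 ≤ 3, done

(a & c)   [cost 3]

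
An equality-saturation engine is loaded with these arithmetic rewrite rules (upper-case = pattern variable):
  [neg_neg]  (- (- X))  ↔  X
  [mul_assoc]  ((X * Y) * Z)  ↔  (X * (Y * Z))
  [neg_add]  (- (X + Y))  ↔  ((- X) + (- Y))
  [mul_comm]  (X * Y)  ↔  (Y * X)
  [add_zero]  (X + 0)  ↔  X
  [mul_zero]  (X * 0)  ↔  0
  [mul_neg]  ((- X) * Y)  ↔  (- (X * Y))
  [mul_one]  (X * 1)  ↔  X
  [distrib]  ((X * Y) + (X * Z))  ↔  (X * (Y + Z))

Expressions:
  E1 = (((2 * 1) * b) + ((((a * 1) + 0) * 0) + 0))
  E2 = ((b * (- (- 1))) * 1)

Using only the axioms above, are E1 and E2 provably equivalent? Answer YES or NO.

Every axiom is a valid identity, so a rewrite proof would force E1 and E2 to agree under every assignment.
At a=0, b=1: E1 = 2 but E2 = 1; they differ, so no derivation exists.

NO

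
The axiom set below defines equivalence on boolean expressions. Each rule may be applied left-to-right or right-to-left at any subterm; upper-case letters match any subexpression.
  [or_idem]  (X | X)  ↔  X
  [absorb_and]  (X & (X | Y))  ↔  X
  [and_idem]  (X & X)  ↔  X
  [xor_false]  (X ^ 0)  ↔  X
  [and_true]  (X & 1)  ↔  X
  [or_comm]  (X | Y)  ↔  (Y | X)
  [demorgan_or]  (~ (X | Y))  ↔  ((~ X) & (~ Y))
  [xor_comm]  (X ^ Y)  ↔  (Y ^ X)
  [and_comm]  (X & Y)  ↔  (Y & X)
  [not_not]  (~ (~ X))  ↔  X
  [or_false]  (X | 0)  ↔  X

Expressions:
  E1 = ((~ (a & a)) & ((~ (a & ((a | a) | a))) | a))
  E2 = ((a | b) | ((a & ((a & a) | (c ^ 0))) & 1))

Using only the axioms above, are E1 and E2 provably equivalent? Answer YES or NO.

NO

All listed rules preserve value, hence provable equivalence implies equal values everywhere; look for a separating assignment.
a=0, b=0, c=0 gives E1 ↦ 1, E2 ↦ 0; values differ ⇒ not provably equivalent.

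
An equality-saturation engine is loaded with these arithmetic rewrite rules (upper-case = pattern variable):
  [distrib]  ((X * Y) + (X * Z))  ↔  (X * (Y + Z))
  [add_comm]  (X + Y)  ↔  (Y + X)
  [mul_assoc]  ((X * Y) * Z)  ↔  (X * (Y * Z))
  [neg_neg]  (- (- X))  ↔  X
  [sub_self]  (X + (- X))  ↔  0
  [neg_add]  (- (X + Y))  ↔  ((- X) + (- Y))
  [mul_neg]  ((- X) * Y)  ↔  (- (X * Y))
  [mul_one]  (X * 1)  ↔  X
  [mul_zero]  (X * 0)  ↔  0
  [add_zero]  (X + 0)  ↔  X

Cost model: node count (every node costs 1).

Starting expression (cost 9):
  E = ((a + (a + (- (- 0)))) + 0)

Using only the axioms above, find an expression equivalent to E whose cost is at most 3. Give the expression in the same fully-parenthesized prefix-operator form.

step 1: neg_neg (→) rewrites (- (- 0)) into 0, now ((a + (a + 0)) + 0)
step 2: add_zero (→) rewrites (a + 0) into a, now ((a + a) + 0)
step 3: add_zero (→) rewrites ((a + a) + 0) into (a + a), reaching cost 3 (bound 3)

(a + a)   [cost 3]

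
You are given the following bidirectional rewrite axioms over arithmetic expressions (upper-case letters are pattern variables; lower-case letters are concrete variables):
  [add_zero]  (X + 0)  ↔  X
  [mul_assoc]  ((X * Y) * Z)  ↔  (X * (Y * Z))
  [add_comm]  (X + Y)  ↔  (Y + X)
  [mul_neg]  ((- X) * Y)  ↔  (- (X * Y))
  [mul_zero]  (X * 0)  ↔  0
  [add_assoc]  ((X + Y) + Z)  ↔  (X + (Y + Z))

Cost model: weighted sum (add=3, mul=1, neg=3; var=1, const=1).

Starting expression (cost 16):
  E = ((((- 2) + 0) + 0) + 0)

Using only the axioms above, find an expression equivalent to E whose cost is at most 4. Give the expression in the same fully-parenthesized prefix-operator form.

1. [add_zero →] ((- 2) + 0)  →  (- 2);  E = (((- 2) + 0) + 0)
2. [add_zero →] ((- 2) + 0)  →  (- 2);  E = ((- 2) + 0)
3. [add_zero →] ((- 2) + 0)  →  (- 2);  cost 4 ≤ 4, done

(- 2)   [cost 4]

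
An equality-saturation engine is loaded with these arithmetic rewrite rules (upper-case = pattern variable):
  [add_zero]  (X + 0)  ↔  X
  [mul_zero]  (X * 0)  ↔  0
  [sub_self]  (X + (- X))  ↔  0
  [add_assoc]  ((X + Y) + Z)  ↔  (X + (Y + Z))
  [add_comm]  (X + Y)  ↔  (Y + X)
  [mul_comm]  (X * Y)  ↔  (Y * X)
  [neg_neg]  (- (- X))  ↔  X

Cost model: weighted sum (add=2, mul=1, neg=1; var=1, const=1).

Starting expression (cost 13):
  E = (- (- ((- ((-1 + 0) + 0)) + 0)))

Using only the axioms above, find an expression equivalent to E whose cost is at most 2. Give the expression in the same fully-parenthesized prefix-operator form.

(- -1)   [cost 2]

step 1: add_zero (→) rewrites ((-1 + 0) + 0) into (-1 + 0), now (- (- ((- (-1 + 0)) + 0)))
step 2: neg_neg (→) rewrites (- (- ((- (-1 + 0)) + 0))) into ((- (-1 + 0)) + 0)
step 3: add_zero (→) rewrites ((- (-1 + 0)) + 0) into (- (-1 + 0))
step 4: add_zero (→) rewrites (-1 + 0) into -1, reaching cost 2 (bound 2)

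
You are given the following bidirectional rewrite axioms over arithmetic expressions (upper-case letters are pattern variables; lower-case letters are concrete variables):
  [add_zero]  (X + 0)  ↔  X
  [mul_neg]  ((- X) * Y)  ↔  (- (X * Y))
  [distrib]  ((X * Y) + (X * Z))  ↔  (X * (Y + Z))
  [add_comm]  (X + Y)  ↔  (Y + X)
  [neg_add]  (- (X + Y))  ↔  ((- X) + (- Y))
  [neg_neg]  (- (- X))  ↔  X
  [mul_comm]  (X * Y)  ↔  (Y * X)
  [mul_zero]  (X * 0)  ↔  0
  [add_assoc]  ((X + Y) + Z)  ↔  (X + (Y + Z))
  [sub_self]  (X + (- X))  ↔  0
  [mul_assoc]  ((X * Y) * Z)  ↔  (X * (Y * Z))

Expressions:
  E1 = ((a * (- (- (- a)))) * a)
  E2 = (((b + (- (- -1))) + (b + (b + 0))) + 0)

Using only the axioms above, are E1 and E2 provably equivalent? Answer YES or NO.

NO

All listed rules preserve value, hence provable equivalence implies equal values everywhere; look for a separating assignment.
a=0, b=0 gives E1 ↦ 0, E2 ↦ -1; values differ ⇒ not provably equivalent.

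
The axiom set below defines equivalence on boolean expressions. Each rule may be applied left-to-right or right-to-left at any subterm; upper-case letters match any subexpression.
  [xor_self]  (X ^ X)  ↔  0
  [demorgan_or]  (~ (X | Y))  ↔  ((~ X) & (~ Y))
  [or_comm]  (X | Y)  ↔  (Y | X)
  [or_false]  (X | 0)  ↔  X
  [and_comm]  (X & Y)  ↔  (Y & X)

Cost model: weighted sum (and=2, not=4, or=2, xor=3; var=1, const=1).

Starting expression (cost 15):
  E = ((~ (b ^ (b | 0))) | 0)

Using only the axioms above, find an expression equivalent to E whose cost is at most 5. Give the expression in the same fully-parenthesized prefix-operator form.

(~ 0)   [cost 5]

(1) (b | 0)  =[or_false →]=  b    ⊢ ((~ (b ^ b)) | 0)
(2) ((~ (b ^ b)) | 0)  =[or_false →]=  (~ (b ^ b))
(3) (b ^ b)  =[xor_self →]=  0    ⊢ cost 5, within 5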